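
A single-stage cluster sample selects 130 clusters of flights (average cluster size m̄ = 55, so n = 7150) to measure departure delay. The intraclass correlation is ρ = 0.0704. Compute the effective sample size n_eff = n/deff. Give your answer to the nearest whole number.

1489

deff = 1 + (55 − 1)·0.0704 = 1 + 3.8016 = 4.8016.
n_eff = 7150 / 4.8016 = 1489.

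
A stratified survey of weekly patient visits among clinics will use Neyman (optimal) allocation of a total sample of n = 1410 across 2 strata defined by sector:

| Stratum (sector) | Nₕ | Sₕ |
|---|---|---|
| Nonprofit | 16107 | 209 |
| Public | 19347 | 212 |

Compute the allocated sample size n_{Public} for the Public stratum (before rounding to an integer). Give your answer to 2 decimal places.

Neyman allocation: nₕ = n·NₕSₕ / Σⱼ NⱼSⱼ.
Σ NⱼSⱼ = 16107·209 + 19347·212 = 7.467927 × 10^6.
n_{Public} = 1410·19347·212 / (7.467927 × 10^6) = 774.41.

774.41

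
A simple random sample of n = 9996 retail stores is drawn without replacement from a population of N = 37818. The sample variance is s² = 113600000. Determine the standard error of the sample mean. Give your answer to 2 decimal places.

91.44

Under SRS without replacement, Var(ȳ) = (1 − f)·s²/n with f = n/N = 9996/37818 = 0.26431858.
Var(ȳ) = (1 − 0.26431858)·113600000/9996 = 0.73568142·11364.546 = 8360.6852.
SE(ȳ) = √(8360.6852) = 91.44.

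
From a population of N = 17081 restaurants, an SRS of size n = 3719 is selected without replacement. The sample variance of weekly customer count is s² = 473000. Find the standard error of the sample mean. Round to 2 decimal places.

Under SRS without replacement, Var(ȳ) = (1 − f)·s²/n with f = n/N = 3719/17081 = 0.21772730.
Var(ȳ) = (1 − 0.21772730)·473000/3719 = 0.78227270·127.18473 = 99.49314.
SE(ȳ) = √(99.49314) = 9.97.

9.97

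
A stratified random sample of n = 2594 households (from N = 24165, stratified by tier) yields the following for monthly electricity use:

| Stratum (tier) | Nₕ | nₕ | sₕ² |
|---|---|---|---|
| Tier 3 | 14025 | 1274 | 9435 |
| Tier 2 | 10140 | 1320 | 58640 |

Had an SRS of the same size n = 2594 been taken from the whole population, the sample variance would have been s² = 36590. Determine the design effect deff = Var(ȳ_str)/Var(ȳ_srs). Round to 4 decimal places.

0.7205

Var(ȳ_str) = Σ Wₕ²(1−fₕ)sₕ²/nₕ with Wₕ = Nₕ/24165:
  Tier 3: (14025/24165)²·(1−1274/14025)·9435/1274 = 2.2680154
  Tier 2: (10140/24165)²·(1−1320/10140)·58640/1320 = 6.8038224
  → Var(ȳ_str) = 9.0718378.
Var(ȳ_srs) = (1 − 2594/24165)·36590/2594 = 12.591455.
deff = 9.0718378 / 12.591455 = 0.7205.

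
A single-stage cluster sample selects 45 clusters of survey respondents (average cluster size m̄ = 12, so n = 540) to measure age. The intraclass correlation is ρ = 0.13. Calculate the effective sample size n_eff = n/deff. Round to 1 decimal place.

deff = 1 + (12 − 1)·0.13 = 1 + 1.43 = 2.43.
n_eff = 540 / 2.43 = 222.2.

222.2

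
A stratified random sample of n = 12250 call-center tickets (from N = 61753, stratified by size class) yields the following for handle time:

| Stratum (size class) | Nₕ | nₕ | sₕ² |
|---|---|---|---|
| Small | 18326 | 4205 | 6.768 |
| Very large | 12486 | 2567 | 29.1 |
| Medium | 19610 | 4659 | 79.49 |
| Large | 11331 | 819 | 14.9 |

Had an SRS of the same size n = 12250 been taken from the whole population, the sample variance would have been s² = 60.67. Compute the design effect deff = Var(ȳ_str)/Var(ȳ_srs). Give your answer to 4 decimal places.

0.5938

Var(ȳ_str) = Σ Wₕ²(1−fₕ)sₕ²/nₕ with Wₕ = Nₕ/61753:
  Small: (18326/61753)²·(1−4205/18326)·6.768/4205 = 1.0922231 × 10^-4
  Very large: (12486/61753)²·(1−2567/12486)·29.1/2567 = 3.6816476 × 10^-4
  Medium: (19610/61753)²·(1−4659/19610)·79.49/4659 = 0.0013117513
  Large: (11331/61753)²·(1−819/11331)·14.9/819 = 5.6825051 × 10^-4
  → Var(ȳ_str) = 0.0023573889.
Var(ȳ_srs) = (1 − 12250/61753)·60.67/12250 = 0.0039701907.
deff = 0.0023573889 / 0.0039701907 = 0.5938.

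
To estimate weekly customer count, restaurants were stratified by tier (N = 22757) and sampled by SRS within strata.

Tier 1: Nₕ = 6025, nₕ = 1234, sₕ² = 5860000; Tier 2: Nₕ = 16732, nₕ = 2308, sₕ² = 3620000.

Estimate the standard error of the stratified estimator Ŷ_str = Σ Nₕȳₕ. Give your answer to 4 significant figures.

Var(Ŷ_str) = Σₕ Nₕ²(1 − fₕ)sₕ²/nₕ.
Tier 1: 6025²·(1 − 1234/6025)·5860000/1234 = 1.3707734 × 10^11.
Tier 2: 16732²·(1 − 2308/16732)·3620000/2308 = 3.7853526 × 10^11.
Sum = 5.156126 × 10^11.
SE = √(5.156126 × 10^11) = 718100.

718100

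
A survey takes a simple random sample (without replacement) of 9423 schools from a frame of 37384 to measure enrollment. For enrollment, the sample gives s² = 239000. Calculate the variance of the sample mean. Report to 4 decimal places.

Under SRS without replacement, Var(ȳ) = (1 − f)·s²/n with f = n/N = 9423/37384 = 0.25205970.
Var(ȳ) = (1 − 0.25205970)·239000/9423 = 0.74794030·25.363472 = 18.970363.

18.9704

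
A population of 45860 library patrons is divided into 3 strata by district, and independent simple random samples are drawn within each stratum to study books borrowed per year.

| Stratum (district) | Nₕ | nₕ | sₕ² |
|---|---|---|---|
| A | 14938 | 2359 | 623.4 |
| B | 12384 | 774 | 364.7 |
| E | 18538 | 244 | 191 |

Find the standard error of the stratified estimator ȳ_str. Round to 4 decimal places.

Var(ȳ_str) = Σₕ Wₕ²(1 − fₕ)sₕ²/nₕ with Wₕ = Nₕ/N, N = 45860.
A: Wₕ = 0.32573048; term = 0.32573048²·(1 − 0.15791940)·623.4/2359 = 0.023610725.
B: Wₕ = 0.27003925; term = 0.27003925²·(1 − 0.06250000)·364.7/774 = 0.032212161.
E: Wₕ = 0.40423027; term = 0.40423027²·(1 − 0.01316215)·191/244 = 0.12622547.
Sum = 0.18204836.
SE = √(0.18204836) = 0.4267.

0.4267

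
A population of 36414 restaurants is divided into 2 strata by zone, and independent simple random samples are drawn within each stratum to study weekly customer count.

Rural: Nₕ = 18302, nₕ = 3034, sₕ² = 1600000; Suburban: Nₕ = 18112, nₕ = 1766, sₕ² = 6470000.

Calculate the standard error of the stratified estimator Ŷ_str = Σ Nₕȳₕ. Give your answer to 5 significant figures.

Var(Ŷ_str) = Σₕ Nₕ²(1 − fₕ)sₕ²/nₕ.
Rural: 18302²·(1 − 3034/18302)·1600000/3034 = 1.4736186 × 10^11.
Suburban: 18112²·(1 − 1766/18112)·6470000/1766 = 1.0846547 × 10^12.
Sum = 1.2320166 × 10^12.
SE = √(1.2320166 × 10^12) = 1.1100 × 10^6.

1.1100 × 10^6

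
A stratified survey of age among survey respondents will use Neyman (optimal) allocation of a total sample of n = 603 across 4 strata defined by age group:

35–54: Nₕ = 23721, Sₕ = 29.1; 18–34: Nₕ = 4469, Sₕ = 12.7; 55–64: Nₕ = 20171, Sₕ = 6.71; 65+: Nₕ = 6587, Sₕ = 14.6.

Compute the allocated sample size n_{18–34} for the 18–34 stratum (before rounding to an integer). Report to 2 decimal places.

Neyman allocation: nₕ = n·NₕSₕ / Σⱼ NⱼSⱼ.
Σ NⱼSⱼ = 23721·29.1 + 4469·12.7 + 20171·6.71 + 6587·14.6 = 978555.01.
n_{18–34} = 603·4469·12.7 / 978555.01 = 34.97.

34.97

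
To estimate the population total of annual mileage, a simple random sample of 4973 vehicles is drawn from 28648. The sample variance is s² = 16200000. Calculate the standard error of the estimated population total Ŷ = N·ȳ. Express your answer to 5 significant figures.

Var(Ŷ) = N²·Var(ȳ) = N²·(1 − n/N)·s²/n.
f = 4973/28648 = 0.17358978; Var(ȳ) = 0.82641022·16200000/4973 = 2692.1065.
Var(Ŷ) = 28648² · 2692.1065 = 2.2094331 × 10^12.
SE(Ŷ) = √(2.2094331 × 10^12) = 1.4864 × 10^6.

1.4864 × 10^6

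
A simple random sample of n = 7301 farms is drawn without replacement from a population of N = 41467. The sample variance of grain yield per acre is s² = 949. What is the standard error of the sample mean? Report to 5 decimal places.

Under SRS without replacement, Var(ȳ) = (1 − f)·s²/n with f = n/N = 7301/41467 = 0.17606772.
Var(ȳ) = (1 − 0.17606772)·949/7301 = 0.82393228·0.12998219 = 0.10709653.
SE(ȳ) = √(0.10709653) = 0.32726.

0.32726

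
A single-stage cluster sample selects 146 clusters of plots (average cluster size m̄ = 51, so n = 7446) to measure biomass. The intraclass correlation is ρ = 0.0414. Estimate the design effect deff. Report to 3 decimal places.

3.070

deff = 1 + (51 − 1)·0.0414 = 1 + 2.07 = 3.07.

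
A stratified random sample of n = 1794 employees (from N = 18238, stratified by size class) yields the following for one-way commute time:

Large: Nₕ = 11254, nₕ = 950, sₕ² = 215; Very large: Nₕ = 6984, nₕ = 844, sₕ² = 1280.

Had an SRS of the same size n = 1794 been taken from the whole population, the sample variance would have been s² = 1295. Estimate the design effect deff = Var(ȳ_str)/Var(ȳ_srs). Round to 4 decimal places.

Var(ȳ_str) = Σ Wₕ²(1−fₕ)sₕ²/nₕ with Wₕ = Nₕ/18238:
  Large: (11254/18238)²·(1−950/11254)·215/950 = 0.078899308
  Very large: (6984/18238)²·(1−844/6984)·1280/844 = 0.19551753
  → Var(ȳ_str) = 0.27441684.
Var(ȳ_srs) = (1 − 1794/18238)·1295/1794 = 0.65084502.
deff = 0.27441684 / 0.65084502 = 0.4216.

0.4216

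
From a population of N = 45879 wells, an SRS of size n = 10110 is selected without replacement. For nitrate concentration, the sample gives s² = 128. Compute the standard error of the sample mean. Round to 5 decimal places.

Under SRS without replacement, Var(ȳ) = (1 − f)·s²/n with f = n/N = 10110/45879 = 0.22036226.
Var(ȳ) = (1 − 0.22036226)·128/10110 = 0.77963774·0.012660732 = 0.0098707845.
SE(ȳ) = √(0.0098707845) = 0.09935.

0.09935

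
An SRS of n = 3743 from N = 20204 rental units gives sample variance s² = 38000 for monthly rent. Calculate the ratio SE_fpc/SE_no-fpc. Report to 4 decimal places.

f = n/N = 3743/20204 = 0.18526034.
SE_no-fpc = √(s²/n) = 3.1862649; SE_fpc = √((1−f)s²/n) = 2.8760161.
Ratio = √(1−f) = 0.90262930.

0.9026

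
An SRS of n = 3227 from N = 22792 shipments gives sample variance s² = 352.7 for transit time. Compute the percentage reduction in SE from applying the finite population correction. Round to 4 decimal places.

7.3493

f = n/N = 3227/22792 = 0.14158477.
SE_no-fpc = √(s²/n) = 0.3306003; SE_fpc = √((1−f)s²/n) = 0.3063035.
Ratio = √(1−f) = 0.92650701. Reduction = 100·(1 − 0.92650701) = 7.3493%.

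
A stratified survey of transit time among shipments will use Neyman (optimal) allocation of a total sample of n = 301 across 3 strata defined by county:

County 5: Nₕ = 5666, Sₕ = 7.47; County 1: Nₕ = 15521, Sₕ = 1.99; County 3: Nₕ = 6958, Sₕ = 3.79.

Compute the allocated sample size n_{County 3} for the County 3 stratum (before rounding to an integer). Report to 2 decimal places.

79.71

Neyman allocation: nₕ = n·NₕSₕ / Σⱼ NⱼSⱼ.
Σ NⱼSⱼ = 5666·7.47 + 15521·1.99 + 6958·3.79 = 99582.63.
n_{County 3} = 301·6958·3.79 / 99582.63 = 79.71.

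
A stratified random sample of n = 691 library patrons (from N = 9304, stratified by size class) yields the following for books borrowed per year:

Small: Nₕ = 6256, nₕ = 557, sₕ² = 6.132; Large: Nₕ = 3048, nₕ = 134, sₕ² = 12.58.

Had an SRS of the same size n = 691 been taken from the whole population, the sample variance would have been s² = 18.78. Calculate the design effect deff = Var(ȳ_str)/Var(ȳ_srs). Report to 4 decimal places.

0.5631

Var(ȳ_str) = Σ Wₕ²(1−fₕ)sₕ²/nₕ with Wₕ = Nₕ/9304:
  Small: (6256/9304)²·(1−557/6256)·6.132/557 = 0.0045342237
  Large: (3048/9304)²·(1−134/3048)·12.58/134 = 0.0096325428
  → Var(ȳ_str) = 0.014166767.
Var(ȳ_srs) = (1 − 691/9304)·18.78/691 = 0.025159516.
deff = 0.014166767 / 0.025159516 = 0.5631.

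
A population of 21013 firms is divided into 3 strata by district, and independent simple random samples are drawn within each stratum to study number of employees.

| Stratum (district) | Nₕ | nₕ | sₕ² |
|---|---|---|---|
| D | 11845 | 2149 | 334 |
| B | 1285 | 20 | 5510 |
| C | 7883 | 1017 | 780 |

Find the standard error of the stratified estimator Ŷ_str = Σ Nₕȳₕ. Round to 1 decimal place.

Var(Ŷ_str) = Σₕ Nₕ²(1 − fₕ)sₕ²/nₕ.
D: 11845²·(1 − 2149/11845)·334/2149 = 1.784998 × 10^7.
B: 1285²·(1 − 20/1285)·5510/20 = 4.4783214 × 10^8.
C: 7883²·(1 − 1017/7883)·780/1017 = 4.1511552 × 10^7.
Sum = 5.0719367 × 10^8.
SE = √(5.0719367 × 10^8) = 22521.0.

22521.0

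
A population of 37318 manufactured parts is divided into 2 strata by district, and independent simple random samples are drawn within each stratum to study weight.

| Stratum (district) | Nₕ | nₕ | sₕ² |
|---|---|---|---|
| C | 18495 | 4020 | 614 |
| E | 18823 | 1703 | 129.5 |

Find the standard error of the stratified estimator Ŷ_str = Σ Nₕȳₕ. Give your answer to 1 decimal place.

8086.7

Var(Ŷ_str) = Σₕ Nₕ²(1 − fₕ)sₕ²/nₕ.
C: 18495²·(1 − 4020/18495)·614/4020 = 4.0889823 × 10^7.
E: 18823²·(1 − 1703/18823)·129.5/1703 = 2.4504606 × 10^7.
Sum = 6.5394429 × 10^7.
SE = √(6.5394429 × 10^7) = 8086.7.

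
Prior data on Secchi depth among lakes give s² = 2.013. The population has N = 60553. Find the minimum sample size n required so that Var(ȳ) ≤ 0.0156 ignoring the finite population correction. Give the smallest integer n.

130

Without fpc, n₀ = s²/D = 2.013/0.0156 = 129.0385.
Rounding up, n = 130.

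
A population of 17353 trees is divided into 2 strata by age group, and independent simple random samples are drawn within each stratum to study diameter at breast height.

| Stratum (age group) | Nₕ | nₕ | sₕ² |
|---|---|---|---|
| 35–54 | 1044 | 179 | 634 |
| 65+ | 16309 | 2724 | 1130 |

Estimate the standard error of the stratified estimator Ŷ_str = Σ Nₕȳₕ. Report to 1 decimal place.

9752.3

Var(Ŷ_str) = Σₕ Nₕ²(1 − fₕ)sₕ²/nₕ.
35–54: 1044²·(1 − 179/1044)·634/179 = 3.1985477 × 10^6.
65+: 16309²·(1 − 2724/16309)·1130/2724 = 9.1909058 × 10^7.
Sum = 9.5107606 × 10^7.
SE = √(9.5107606 × 10^7) = 9752.3.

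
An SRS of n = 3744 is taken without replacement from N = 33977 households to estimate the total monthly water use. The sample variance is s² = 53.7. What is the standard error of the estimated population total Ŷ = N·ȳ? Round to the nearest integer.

3838

Var(Ŷ) = N²·Var(ȳ) = N²·(1 − n/N)·s²/n.
f = 3744/33977 = 0.11019219; Var(ȳ) = 0.88980781·53.7/3744 = 0.012762468.
Var(Ŷ) = 33977² · 0.012762468 = 1.4733459 × 10^7.
SE(Ŷ) = √(1.4733459 × 10^7) = 3838.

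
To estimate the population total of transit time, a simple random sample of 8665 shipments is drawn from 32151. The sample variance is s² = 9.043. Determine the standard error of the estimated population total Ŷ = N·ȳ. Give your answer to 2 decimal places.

887.72

Var(Ŷ) = N²·Var(ȳ) = N²·(1 − n/N)·s²/n.
f = 8665/32151 = 0.26950950; Var(ȳ) = 0.73049050·9.043/8665 = 7.6235725 × 10^-4.
Var(Ŷ) = 32151² · (7.6235725 × 10^-4) = 788038.63.
SE(Ŷ) = √(788038.63) = 887.72.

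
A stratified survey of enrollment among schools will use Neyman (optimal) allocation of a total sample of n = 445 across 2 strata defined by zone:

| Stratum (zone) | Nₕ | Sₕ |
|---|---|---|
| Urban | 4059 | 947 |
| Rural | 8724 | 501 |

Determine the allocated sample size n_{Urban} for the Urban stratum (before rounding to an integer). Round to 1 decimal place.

Neyman allocation: nₕ = n·NₕSₕ / Σⱼ NⱼSⱼ.
Σ NⱼSⱼ = 4059·947 + 8724·501 = 8.214597 × 10^6.
n_{Urban} = 445·4059·947 / (8.214597 × 10^6) = 208.2.

208.2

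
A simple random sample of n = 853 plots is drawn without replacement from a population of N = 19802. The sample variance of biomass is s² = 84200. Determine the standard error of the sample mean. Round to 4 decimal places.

9.7190

Under SRS without replacement, Var(ȳ) = (1 − f)·s²/n with f = n/N = 853/19802 = 0.04307646.
Var(ȳ) = (1 − 0.04307646)·84200/853 = 0.95692354·98.710434 = 94.458338.
SE(ȳ) = √(94.458338) = 9.7190.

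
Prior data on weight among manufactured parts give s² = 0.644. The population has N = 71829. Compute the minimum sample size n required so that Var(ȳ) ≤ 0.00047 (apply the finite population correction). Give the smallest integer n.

Without fpc, n₀ = s²/D = 0.644/0.00047 = 1370.2128.
With fpc, (1 − n/N)·s²/n ≤ D requires n ≥ n₀/(1 + n₀/N) = 1370.2128/(1 + 1370.2128/71829) = 1344.5638.
Rounding up, n = 1345.

1345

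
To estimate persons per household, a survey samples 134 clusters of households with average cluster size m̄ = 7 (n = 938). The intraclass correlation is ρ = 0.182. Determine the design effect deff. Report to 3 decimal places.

2.092

deff = 1 + (7 − 1)·0.182 = 1 + 1.092 = 2.092.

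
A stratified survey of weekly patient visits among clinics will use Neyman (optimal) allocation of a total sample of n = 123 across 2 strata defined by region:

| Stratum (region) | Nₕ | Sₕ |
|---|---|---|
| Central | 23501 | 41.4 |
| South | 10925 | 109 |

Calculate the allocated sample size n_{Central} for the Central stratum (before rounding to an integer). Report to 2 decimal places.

Neyman allocation: nₕ = n·NₕSₕ / Σⱼ NⱼSⱼ.
Σ NⱼSⱼ = 23501·41.4 + 10925·109 = 2.1637664 × 10^6.
n_{Central} = 123·23501·41.4 / (2.1637664 × 10^6) = 55.31.

55.31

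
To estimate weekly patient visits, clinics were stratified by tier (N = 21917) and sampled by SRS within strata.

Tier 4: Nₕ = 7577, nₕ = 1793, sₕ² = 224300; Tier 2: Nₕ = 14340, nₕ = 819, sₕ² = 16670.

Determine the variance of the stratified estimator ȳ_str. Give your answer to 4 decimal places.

Var(ȳ_str) = Σₕ Wₕ²(1 − fₕ)sₕ²/nₕ with Wₕ = Nₕ/N, N = 21917.
Tier 4: Wₕ = 0.34571337; term = 0.34571337²·(1 − 0.23663719)·224300/1793 = 11.413329.
Tier 2: Wₕ = 0.65428663; term = 0.65428663²·(1 − 0.05711297)·16670/819 = 8.2157544.
Sum = 19.629083.

19.6291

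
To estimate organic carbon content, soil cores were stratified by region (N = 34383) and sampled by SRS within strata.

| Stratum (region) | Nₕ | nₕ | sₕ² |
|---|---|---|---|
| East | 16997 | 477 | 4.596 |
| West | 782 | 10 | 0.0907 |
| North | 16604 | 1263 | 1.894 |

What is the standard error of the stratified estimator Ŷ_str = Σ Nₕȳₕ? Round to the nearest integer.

Var(Ŷ_str) = Σₕ Nₕ²(1 − fₕ)sₕ²/nₕ.
East: 16997²·(1 − 477/16997)·4.596/477 = 2.7054777 × 10^6.
West: 782²·(1 − 10/782)·0.0907/10 = 5475.5953.
North: 16604²·(1 − 1263/16604)·1.894/1263 = 381982.11.
Sum = 3.0929354 × 10^6.
SE = √(3.0929354 × 10^6) = 1759.

1759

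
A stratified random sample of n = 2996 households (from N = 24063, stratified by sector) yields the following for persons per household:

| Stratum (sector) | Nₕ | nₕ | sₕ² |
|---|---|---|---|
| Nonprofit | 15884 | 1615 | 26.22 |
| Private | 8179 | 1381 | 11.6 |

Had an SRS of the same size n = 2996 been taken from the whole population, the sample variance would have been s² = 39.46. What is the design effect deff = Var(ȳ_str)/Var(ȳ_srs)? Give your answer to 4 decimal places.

0.6211

Var(ȳ_str) = Σ Wₕ²(1−fₕ)sₕ²/nₕ with Wₕ = Nₕ/24063:
  Nonprofit: (15884/24063)²·(1−1615/15884)·26.22/1615 = 0.0063549778
  Private: (8179/24063)²·(1−1381/8179)·11.6/1381 = 8.0657756 × 10^-4
  → Var(ȳ_str) = 0.0071615554.
Var(ȳ_srs) = (1 − 2996/24063)·39.46/2996 = 0.011531032.
deff = 0.0071615554 / 0.011531032 = 0.6211.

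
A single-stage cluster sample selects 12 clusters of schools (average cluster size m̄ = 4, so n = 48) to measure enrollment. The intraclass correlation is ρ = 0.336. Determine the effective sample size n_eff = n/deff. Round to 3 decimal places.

23.904

deff = 1 + (4 − 1)·0.336 = 1 + 1.008 = 2.008.
n_eff = 48 / 2.008 = 23.904.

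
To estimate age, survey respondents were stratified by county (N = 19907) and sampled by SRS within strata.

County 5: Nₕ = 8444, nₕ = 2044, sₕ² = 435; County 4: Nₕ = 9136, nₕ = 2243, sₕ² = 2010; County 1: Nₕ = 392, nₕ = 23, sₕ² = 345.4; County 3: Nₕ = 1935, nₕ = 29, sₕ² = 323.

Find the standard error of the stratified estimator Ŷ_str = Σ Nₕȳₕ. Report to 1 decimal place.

10544.4

Var(Ŷ_str) = Σₕ Nₕ²(1 − fₕ)sₕ²/nₕ.
County 5: 8444²·(1 − 2044/8444)·435/2044 = 1.1501025 × 10^7.
County 4: 9136²·(1 − 2243/9136)·2010/2243 = 5.6432742 × 10^7.
County 1: 392²·(1 − 23/392)·345.4/23 = 2.1722356 × 10^6.
County 3: 1935²·(1 − 29/1935)·323/29 = 4.1077915 × 10^7.
Sum = 1.1118392 × 10^8.
SE = √(1.1118392 × 10^8) = 10544.4.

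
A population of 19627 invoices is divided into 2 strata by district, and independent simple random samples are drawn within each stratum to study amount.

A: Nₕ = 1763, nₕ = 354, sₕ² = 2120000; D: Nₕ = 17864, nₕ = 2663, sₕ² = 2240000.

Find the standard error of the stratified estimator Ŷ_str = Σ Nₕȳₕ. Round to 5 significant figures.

Var(Ŷ_str) = Σₕ Nₕ²(1 − fₕ)sₕ²/nₕ.
A: 1763²·(1 − 354/1763)·2120000/354 = 1.4876333 × 10^10.
D: 17864²·(1 − 2663/17864)·2240000/2663 = 2.2841663 × 10^11.
Sum = 2.4329296 × 10^11.
SE = √(2.4329296 × 10^11) = 493250.

493250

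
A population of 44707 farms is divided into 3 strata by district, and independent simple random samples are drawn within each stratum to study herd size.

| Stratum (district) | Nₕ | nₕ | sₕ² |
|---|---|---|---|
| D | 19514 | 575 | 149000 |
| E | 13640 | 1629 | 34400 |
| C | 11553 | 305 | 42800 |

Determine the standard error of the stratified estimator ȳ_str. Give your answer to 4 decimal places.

Var(ȳ_str) = Σₕ Wₕ²(1 − fₕ)sₕ²/nₕ with Wₕ = Nₕ/N, N = 44707.
D: Wₕ = 0.43648646; term = 0.43648646²·(1 − 0.02946602)·149000/575 = 47.914914.
E: Wₕ = 0.30509764; term = 0.30509764²·(1 − 0.11942815)·34400/1629 = 1.7309313.
C: Wₕ = 0.25841591; term = 0.25841591²·(1 − 0.02640007)·42800/305 = 9.1235311.
Sum = 58.769376.
SE = √(58.769376) = 7.6661.

7.6661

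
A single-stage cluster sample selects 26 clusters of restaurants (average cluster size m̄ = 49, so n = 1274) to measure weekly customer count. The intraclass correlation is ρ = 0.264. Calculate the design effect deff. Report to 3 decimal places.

deff = 1 + (49 − 1)·0.264 = 1 + 12.672 = 13.672.

13.672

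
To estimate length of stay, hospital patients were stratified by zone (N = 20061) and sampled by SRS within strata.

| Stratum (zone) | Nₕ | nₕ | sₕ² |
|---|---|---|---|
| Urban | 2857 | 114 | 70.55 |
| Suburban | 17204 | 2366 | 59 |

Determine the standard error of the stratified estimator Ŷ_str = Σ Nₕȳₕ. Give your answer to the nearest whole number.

Var(Ŷ_str) = Σₕ Nₕ²(1 − fₕ)sₕ²/nₕ.
Urban: 2857²·(1 − 114/2857)·70.55/114 = 4.849849 × 10^6.
Suburban: 17204²·(1 − 2366/17204)·59/2366 = 6.36564 × 10^6.
Sum = 1.1215489 × 10^7.
SE = √(1.1215489 × 10^7) = 3349.

3349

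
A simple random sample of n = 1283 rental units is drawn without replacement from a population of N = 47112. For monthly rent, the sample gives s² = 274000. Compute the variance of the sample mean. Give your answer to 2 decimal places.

Under SRS without replacement, Var(ȳ) = (1 − f)·s²/n with f = n/N = 1283/47112 = 0.02723298.
Var(ȳ) = (1 − 0.02723298)·274000/1283 = 0.97276702·213.56196 = 207.74604.

207.75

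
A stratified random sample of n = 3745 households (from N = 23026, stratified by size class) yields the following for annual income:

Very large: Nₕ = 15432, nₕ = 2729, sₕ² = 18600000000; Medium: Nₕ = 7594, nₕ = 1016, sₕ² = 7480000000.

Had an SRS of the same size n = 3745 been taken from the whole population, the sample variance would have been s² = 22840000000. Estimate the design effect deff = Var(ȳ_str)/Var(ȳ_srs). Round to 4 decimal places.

Var(ȳ_str) = Σ Wₕ²(1−fₕ)sₕ²/nₕ with Wₕ = Nₕ/23026:
  Very large: (15432/23026)²·(1−2729/15432)·18600000000/2729 = 2.5200022 × 10^6
  Medium: (7594/23026)²·(1−1016/7594)·7480000000/1016 = 693641.95
  → Var(ȳ_str) = 3.2136442 × 10^6.
Var(ȳ_srs) = (1 − 3745/23026)·22840000000/3745 = 5.1068762 × 10^6.
deff = (3.2136442 × 10^6) / (5.1068762 × 10^6) = 0.6293.

0.6293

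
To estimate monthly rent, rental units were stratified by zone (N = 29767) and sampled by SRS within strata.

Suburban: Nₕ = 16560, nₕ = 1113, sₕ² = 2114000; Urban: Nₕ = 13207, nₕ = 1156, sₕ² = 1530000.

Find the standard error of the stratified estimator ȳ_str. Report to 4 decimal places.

Var(ȳ_str) = Σₕ Wₕ²(1 − fₕ)sₕ²/nₕ with Wₕ = Nₕ/N, N = 29767.
Suburban: Wₕ = 0.55632076; term = 0.55632076²·(1 − 0.06721014)·2114000/1113 = 548.33272.
Urban: Wₕ = 0.44367924; term = 0.44367924²·(1 − 0.08752934)·1530000/1156 = 237.73369.
Sum = 786.06641.
SE = √(786.06641) = 28.0369.

28.0369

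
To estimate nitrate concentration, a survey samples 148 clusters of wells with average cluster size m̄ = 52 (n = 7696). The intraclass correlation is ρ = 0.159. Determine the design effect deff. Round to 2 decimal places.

9.11

deff = 1 + (52 − 1)·0.159 = 1 + 8.109 = 9.109.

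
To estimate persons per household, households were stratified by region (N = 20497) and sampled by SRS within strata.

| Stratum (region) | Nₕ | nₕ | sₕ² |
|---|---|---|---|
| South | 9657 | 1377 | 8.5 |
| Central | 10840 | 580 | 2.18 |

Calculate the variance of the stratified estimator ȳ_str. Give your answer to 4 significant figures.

Var(ȳ_str) = Σₕ Wₕ²(1 − fₕ)sₕ²/nₕ with Wₕ = Nₕ/N, N = 20497.
South: Wₕ = 0.47114212; term = 0.47114212²·(1 − 0.14259087)·8.5/1377 = 0.0011748352.
Central: Wₕ = 0.52885788; term = 0.52885788²·(1 − 0.05350554)·2.18/580 = 9.9500335 × 10^-4.
Sum = 0.0021698386.

0.002170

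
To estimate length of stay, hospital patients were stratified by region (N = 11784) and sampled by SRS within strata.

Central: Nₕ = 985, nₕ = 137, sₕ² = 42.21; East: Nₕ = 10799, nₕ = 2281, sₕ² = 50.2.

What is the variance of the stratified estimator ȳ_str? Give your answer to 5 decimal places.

Var(ȳ_str) = Σₕ Wₕ²(1 − fₕ)sₕ²/nₕ with Wₕ = Nₕ/N, N = 11784.
Central: Wₕ = 0.08358792; term = 0.08358792²·(1 − 0.13908629)·42.21/137 = 0.0018532815.
East: Wₕ = 0.91641208; term = 0.91641208²·(1 − 0.21122326)·50.2/2281 = 0.014578544.
Sum = 0.016431826.

0.01643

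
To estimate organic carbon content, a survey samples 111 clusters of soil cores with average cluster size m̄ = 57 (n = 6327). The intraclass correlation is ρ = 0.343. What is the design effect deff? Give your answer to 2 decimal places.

20.21

deff = 1 + (57 − 1)·0.343 = 1 + 19.208 = 20.208.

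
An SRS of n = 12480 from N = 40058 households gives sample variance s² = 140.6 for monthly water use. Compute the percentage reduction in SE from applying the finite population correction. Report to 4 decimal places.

17.0270

f = n/N = 12480/40058 = 0.31154826.
SE_no-fpc = √(s²/n) = 0.10614154; SE_fpc = √((1−f)s²/n) = 0.088068808.
Ratio = √(1−f) = 0.82972992. Reduction = 100·(1 − 0.82972992) = 17.0270%.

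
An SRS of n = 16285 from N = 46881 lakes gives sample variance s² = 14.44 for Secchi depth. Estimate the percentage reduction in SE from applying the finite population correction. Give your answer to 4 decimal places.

f = n/N = 16285/46881 = 0.34736887.
SE_no-fpc = √(s²/n) = 0.029777602; SE_fpc = √((1−f)s²/n) = 0.024056011.
Ratio = √(1−f) = 0.80785588. Reduction = 100·(1 − 0.80785588) = 19.2144%.

19.2144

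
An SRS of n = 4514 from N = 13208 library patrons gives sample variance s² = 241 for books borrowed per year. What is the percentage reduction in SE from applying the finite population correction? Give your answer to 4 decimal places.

18.8682

f = n/N = 4514/13208 = 0.34176257.
SE_no-fpc = √(s²/n) = 0.23106158; SE_fpc = √((1−f)s²/n) = 0.1874645.
Ratio = √(1−f) = 0.81131833. Reduction = 100·(1 − 0.81131833) = 18.8682%.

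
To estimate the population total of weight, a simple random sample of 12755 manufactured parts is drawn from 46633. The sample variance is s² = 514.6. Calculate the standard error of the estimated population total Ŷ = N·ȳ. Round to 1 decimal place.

7983.6

Var(Ŷ) = N²·Var(ȳ) = N²·(1 − n/N)·s²/n.
f = 12755/46633 = 0.27351875; Var(ȳ) = 0.72648125·514.6/12755 = 0.029309859.
Var(Ŷ) = 46633² · 0.029309859 = 6.3738295 × 10^7.
SE(Ŷ) = √(6.3738295 × 10^7) = 7983.6.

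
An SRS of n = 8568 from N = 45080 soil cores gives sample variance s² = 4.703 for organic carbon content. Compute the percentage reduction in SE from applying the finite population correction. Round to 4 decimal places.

f = n/N = 8568/45080 = 0.19006211.
SE_no-fpc = √(s²/n) = 0.023428677; SE_fpc = √((1−f)s²/n) = 0.021085001.
Ratio = √(1−f) = 0.89996549. Reduction = 100·(1 − 0.89996549) = 10.0035%.

10.0035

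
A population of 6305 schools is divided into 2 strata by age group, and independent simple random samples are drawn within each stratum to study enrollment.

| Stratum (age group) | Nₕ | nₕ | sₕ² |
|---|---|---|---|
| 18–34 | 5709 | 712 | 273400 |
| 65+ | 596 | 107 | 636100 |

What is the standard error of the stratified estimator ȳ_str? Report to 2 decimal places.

Var(ȳ_str) = Σₕ Wₕ²(1 − fₕ)sₕ²/nₕ with Wₕ = Nₕ/N, N = 6305.
18–34: Wₕ = 0.90547185; term = 0.90547185²·(1 − 0.12471536)·273400/712 = 275.56098.
65+: Wₕ = 0.09452815; term = 0.09452815²·(1 − 0.17953020)·636100/107 = 43.583947.
Sum = 319.14493.
SE = √(319.14493) = 17.86.

17.86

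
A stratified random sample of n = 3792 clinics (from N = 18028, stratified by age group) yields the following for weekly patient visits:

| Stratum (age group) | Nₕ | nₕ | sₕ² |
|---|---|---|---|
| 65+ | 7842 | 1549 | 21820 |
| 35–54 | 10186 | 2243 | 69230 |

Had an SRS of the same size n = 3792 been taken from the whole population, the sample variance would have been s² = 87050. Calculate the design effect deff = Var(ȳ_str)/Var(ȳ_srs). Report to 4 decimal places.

0.5418

Var(ȳ_str) = Σ Wₕ²(1−fₕ)sₕ²/nₕ with Wₕ = Nₕ/18028:
  65+: (7842/18028)²·(1−1549/7842)·21820/1549 = 2.1389114
  35–54: (10186/18028)²·(1−2243/10186)·69230/2243 = 7.683484
  → Var(ȳ_str) = 9.8223954.
Var(ȳ_srs) = (1 − 3792/18028)·87050/3792 = 18.127624.
deff = 9.8223954 / 18.127624 = 0.5418.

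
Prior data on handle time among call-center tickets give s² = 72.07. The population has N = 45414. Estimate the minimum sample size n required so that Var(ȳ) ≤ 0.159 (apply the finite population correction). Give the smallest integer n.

Without fpc, n₀ = s²/D = 72.07/0.159 = 453.2704.
With fpc, (1 − n/N)·s²/n ≤ D requires n ≥ n₀/(1 + n₀/N) = 453.2704/(1 + 453.2704/45414) = 448.7911.
Rounding up, n = 449.

449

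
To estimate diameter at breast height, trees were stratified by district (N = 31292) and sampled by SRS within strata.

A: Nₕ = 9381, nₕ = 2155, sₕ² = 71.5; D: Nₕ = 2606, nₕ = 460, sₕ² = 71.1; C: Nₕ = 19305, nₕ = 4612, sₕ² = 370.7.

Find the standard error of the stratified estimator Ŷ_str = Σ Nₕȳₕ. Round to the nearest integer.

5090

Var(Ŷ_str) = Σₕ Nₕ²(1 − fₕ)sₕ²/nₕ.
A: 9381²·(1 − 2155/9381)·71.5/2155 = 2.249085 × 10^6.
D: 2606²·(1 − 460/2606)·71.1/460 = 864402.27.
C: 19305²·(1 − 4612/19305)·370.7/4612 = 2.2798883 × 10^7.
Sum = 2.591237 × 10^7.
SE = √(2.591237 × 10^7) = 5090.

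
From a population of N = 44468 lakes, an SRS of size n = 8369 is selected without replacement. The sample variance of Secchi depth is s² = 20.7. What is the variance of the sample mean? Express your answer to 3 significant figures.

0.00201

Under SRS without replacement, Var(ȳ) = (1 − f)·s²/n with f = n/N = 8369/44468 = 0.18820275.
Var(ȳ) = (1 − 0.18820275)·20.7/8369 = 0.81179725·0.0024734138 = 0.0020079105.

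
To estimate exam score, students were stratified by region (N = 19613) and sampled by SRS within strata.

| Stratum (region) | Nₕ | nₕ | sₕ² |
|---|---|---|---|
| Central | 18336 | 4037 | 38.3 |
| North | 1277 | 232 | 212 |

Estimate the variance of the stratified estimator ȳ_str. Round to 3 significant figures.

Var(ȳ_str) = Σₕ Wₕ²(1 − fₕ)sₕ²/nₕ with Wₕ = Nₕ/N, N = 19613.
Central: Wₕ = 0.93489012; term = 0.93489012²·(1 − 0.22016798)·38.3/4037 = 0.0064663951.
North: Wₕ = 0.06510988; term = 0.06510988²·(1 − 0.18167580)·212/232 = 0.0031700565.
Sum = 0.0096364516.

0.00964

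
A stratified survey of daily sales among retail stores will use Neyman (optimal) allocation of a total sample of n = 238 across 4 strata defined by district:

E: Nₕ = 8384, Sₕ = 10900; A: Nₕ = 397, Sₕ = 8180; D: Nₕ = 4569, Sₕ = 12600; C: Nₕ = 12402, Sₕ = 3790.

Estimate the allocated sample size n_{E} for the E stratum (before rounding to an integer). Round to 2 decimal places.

Neyman allocation: nₕ = n·NₕSₕ / Σⱼ NⱼSⱼ.
Σ NⱼSⱼ = 8384·10900 + 397·8180 + 4569·12600 + 12402·3790 = 1.9920604 × 10^8.
n_{E} = 238·8384·10900 / (1.9920604 × 10^8) = 109.18.

109.18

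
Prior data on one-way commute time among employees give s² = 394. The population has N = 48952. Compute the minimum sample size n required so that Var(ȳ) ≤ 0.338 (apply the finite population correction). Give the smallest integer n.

Without fpc, n₀ = s²/D = 394/0.338 = 1165.6805.
With fpc, (1 − n/N)·s²/n ≤ D requires n ≥ n₀/(1 + n₀/N) = 1165.6805/(1 + 1165.6805/48952) = 1138.5681.
Rounding up, n = 1139.

1139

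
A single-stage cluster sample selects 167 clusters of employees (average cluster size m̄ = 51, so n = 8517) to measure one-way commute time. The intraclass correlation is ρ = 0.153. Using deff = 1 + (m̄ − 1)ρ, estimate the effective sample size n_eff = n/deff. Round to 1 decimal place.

deff = 1 + (51 − 1)·0.153 = 1 + 7.65 = 8.65.
n_eff = 8517 / 8.65 = 984.6.

984.6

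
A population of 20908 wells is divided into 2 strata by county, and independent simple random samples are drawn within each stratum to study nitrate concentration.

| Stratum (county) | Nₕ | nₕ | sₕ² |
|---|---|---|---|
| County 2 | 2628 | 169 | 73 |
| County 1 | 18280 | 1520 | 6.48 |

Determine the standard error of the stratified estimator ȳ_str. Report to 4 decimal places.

Var(ȳ_str) = Σₕ Wₕ²(1 − fₕ)sₕ²/nₕ with Wₕ = Nₕ/N, N = 20908.
County 2: Wₕ = 0.12569351; term = 0.12569351²·(1 − 0.06430746)·73/169 = 0.0063855023.
County 1: Wₕ = 0.87430649; term = 0.87430649²·(1 − 0.08315098)·6.48/1520 = 0.0029878352.
Sum = 0.0093733375.
SE = √(0.0093733375) = 0.0968.

0.0968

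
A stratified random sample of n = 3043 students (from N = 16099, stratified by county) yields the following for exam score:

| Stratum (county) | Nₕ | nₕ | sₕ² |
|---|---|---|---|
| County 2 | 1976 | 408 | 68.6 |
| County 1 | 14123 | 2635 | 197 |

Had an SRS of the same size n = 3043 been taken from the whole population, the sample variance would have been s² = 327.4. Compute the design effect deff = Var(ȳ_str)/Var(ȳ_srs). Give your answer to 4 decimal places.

Var(ȳ_str) = Σ Wₕ²(1−fₕ)sₕ²/nₕ with Wₕ = Nₕ/16099:
  County 2: (1976/16099)²·(1−408/1976)·68.6/408 = 0.0020100143
  County 1: (14123/16099)²·(1−2635/14123)·197/2635 = 0.046801437
  → Var(ȳ_str) = 0.048811451.
Var(ȳ_srs) = (1 − 3043/16099)·327.4/3043 = 0.087254526.
deff = 0.048811451 / 0.087254526 = 0.5594.

0.5594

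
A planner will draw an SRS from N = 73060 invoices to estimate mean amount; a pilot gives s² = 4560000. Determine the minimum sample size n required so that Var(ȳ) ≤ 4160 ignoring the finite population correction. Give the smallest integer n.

1097

Without fpc, n₀ = s²/D = 4560000/4160 = 1096.1538.
Rounding up, n = 1097.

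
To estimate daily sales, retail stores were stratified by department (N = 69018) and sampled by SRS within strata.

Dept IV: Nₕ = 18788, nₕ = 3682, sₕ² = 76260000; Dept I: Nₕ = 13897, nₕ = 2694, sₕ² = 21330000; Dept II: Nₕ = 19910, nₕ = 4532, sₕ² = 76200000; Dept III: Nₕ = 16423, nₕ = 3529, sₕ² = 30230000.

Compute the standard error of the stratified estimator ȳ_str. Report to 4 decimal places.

54.3535

Var(ȳ_str) = Σₕ Wₕ²(1 − fₕ)sₕ²/nₕ with Wₕ = Nₕ/N, N = 69018.
Dept IV: Wₕ = 0.27221884; term = 0.27221884²·(1 − 0.19597615)·76260000/3682 = 1234.0089.
Dept I: Wₕ = 0.20135327; term = 0.20135327²·(1 − 0.19385479)·21330000/2694 = 258.77595.
Dept II: Wₕ = 0.28847547; term = 0.28847547²·(1 − 0.22762431)·76200000/4532 = 1080.7157.
Dept III: Wₕ = 0.23795242; term = 0.23795242²·(1 − 0.21488157)·30230000/3529 = 380.80436.
Sum = 2954.3049.
SE = √(2954.3049) = 54.3535.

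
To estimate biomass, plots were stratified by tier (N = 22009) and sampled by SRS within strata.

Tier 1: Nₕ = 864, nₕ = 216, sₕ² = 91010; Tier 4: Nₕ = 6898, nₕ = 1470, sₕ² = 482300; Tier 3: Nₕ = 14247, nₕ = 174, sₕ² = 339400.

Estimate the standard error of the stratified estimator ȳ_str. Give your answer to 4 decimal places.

Var(ȳ_str) = Σₕ Wₕ²(1 − fₕ)sₕ²/nₕ with Wₕ = Nₕ/N, N = 22009.
Tier 1: Wₕ = 0.03925667; term = 0.03925667²·(1 − 0.25000000)·91010/216 = 0.48699387.
Tier 4: Wₕ = 0.31341724; term = 0.31341724²·(1 − 0.21310525)·482300/1470 = 25.360764.
Tier 3: Wₕ = 0.64732609; term = 0.64732609²·(1 − 0.01221310)·339400/174 = 807.36902.
Sum = 833.21678.
SE = √(833.21678) = 28.8655.

28.8655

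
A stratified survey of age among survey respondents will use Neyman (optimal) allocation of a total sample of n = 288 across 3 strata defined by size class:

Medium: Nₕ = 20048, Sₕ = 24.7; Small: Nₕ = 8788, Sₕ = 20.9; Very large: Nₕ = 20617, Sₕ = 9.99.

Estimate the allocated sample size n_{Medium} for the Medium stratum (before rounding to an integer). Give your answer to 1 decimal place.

Neyman allocation: nₕ = n·NₕSₕ / Σⱼ NⱼSⱼ.
Σ NⱼSⱼ = 20048·24.7 + 8788·20.9 + 20617·9.99 = 884818.63.
n_{Medium} = 288·20048·24.7 / 884818.63 = 161.2.

161.2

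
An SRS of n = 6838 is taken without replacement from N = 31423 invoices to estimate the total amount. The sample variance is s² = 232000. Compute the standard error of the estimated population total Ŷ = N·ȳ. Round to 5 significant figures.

Var(Ŷ) = N²·Var(ȳ) = N²·(1 − n/N)·s²/n.
f = 6838/31423 = 0.21761130; Var(ȳ) = 0.78238870·232000/6838 = 26.544922.
Var(Ŷ) = 31423² · 26.544922 = 2.6210587 × 10^10.
SE(Ŷ) = √(2.6210587 × 10^10) = 161900.

161900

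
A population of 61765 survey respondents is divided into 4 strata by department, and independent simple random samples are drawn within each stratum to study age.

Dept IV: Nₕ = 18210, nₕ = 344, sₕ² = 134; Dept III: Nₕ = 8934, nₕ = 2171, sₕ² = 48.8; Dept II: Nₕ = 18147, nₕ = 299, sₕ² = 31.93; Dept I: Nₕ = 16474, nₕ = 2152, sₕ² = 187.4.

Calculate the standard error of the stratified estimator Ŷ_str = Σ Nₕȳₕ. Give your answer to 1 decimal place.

13536.0

Var(Ŷ_str) = Σₕ Nₕ²(1 − fₕ)sₕ²/nₕ.
Dept IV: 18210²·(1 − 344/18210)·134/344 = 1.2673122 × 10^8.
Dept III: 8934²·(1 − 2171/8934)·48.8/2171 = 1.3581425 × 10^6.
Dept II: 18147²·(1 − 299/18147)·31.93/299 = 3.4587735 × 10^7.
Dept I: 16474²·(1 − 2152/16474)·187.4/2152 = 2.0546131 × 10^7.
Sum = 1.8322323 × 10^8.
SE = √(1.8322323 × 10^8) = 13536.0.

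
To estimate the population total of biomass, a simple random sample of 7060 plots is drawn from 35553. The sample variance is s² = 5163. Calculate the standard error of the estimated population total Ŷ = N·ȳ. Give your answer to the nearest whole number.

27218

Var(Ŷ) = N²·Var(ȳ) = N²·(1 − n/N)·s²/n.
f = 7060/35553 = 0.19857677; Var(ȳ) = 0.80142323·5163/7060 = 0.5860833.
Var(Ŷ) = 35553² · 0.5860833 = 7.4081856 × 10^8.
SE(Ŷ) = √(7.4081856 × 10^8) = 27218.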